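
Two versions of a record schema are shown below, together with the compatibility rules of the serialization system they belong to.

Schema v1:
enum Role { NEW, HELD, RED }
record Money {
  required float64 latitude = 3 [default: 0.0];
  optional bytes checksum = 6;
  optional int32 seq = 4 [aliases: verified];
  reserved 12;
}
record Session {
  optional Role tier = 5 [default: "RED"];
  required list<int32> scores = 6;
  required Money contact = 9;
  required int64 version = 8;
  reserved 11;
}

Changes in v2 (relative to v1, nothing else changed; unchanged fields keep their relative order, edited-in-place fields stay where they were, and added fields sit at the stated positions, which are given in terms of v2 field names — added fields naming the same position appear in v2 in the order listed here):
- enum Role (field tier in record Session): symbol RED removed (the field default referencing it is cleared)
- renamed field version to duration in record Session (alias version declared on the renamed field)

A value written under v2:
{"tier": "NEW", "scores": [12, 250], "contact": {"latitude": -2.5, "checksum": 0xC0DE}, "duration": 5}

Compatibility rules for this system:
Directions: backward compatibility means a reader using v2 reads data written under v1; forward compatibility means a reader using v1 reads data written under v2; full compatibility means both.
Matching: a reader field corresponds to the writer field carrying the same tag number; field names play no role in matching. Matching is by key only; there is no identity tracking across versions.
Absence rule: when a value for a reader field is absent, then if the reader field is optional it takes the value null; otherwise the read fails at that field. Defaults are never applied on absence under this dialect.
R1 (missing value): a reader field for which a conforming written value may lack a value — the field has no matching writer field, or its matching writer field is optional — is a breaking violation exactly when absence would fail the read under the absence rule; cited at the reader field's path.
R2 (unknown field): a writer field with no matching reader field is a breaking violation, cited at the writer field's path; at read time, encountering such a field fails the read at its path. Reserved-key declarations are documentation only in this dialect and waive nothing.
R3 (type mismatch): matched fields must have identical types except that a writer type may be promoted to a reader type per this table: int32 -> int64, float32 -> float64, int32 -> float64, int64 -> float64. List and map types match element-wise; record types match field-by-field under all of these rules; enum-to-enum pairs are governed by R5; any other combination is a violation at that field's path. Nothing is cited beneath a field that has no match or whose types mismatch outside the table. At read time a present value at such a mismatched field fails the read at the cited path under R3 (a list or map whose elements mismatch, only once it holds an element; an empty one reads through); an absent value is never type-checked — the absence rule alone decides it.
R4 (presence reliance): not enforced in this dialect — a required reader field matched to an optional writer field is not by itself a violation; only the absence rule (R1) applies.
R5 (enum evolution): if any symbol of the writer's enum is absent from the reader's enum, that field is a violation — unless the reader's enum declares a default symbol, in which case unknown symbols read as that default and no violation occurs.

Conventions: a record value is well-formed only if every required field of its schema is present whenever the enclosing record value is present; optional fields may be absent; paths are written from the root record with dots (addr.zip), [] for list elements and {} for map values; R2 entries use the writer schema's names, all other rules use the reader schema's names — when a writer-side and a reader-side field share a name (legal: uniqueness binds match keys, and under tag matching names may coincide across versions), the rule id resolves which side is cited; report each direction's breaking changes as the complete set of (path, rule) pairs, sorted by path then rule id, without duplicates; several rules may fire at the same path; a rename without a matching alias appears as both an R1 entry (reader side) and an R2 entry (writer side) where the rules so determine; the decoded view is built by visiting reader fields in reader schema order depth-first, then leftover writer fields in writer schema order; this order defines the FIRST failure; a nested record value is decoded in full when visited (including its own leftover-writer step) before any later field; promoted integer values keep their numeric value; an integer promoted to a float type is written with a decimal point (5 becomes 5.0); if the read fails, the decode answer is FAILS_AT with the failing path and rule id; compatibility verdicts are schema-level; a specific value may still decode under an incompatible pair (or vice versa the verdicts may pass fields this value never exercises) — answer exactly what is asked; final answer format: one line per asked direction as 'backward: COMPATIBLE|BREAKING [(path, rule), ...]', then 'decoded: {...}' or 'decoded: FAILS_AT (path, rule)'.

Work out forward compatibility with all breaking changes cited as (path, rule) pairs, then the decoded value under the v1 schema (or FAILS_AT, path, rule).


each type pair in Session: writer, then reader
forward analysis of Session with v1 as reader and v2 as writer:
  tier <- tier (Role -> Role, writer optional)
  scores <- scores (list<int32> -> list<int32>, writer required)
  contact <- contact (Money -> Money, writer required)
  version <- duration (int64 -> int64, writer required)
  contact.latitude <- contact.latitude (float64 -> float64, writer required)
  contact.checksum <- contact.checksum (bytes -> bytes, writer optional)
  contact.seq <- contact.seq (int32 -> int32, writer optional)
  => forward: COMPATIBLE
decode walk for Session under reader schema v1:
  tier := "NEW"
  scores := [12, 250]
  contact.latitude := -2.5
  contact.checksum := 0xC0DE
  contact.seq := null (missing; optional => null)
  version := 5 (from writer duration)
  => decoded: {"tier": "NEW", "scores": [12, 250], "contact": {"latitude": -2.5, "checksum": 0xC0DE, "seq": null}, "version": 5}
remaining Session differences; none change what is asked:
  enum Role (field tier in record Session): symbol RED removed (the field default referencing it is cleared) -> fires only in the backward direction of Session, which is not asked here
  renamed field version to duration in record Session (alias version declared on the renamed field) -> no rule fires on it in Session's dialect; the asked verdict holds

forward: COMPATIBLE []; decoded: {"tier": "NEW", "scores": [12, 250], "contact": {"latitude": -2.5, "checksum": 0xC0DE, "seq": null}, "version": 5}


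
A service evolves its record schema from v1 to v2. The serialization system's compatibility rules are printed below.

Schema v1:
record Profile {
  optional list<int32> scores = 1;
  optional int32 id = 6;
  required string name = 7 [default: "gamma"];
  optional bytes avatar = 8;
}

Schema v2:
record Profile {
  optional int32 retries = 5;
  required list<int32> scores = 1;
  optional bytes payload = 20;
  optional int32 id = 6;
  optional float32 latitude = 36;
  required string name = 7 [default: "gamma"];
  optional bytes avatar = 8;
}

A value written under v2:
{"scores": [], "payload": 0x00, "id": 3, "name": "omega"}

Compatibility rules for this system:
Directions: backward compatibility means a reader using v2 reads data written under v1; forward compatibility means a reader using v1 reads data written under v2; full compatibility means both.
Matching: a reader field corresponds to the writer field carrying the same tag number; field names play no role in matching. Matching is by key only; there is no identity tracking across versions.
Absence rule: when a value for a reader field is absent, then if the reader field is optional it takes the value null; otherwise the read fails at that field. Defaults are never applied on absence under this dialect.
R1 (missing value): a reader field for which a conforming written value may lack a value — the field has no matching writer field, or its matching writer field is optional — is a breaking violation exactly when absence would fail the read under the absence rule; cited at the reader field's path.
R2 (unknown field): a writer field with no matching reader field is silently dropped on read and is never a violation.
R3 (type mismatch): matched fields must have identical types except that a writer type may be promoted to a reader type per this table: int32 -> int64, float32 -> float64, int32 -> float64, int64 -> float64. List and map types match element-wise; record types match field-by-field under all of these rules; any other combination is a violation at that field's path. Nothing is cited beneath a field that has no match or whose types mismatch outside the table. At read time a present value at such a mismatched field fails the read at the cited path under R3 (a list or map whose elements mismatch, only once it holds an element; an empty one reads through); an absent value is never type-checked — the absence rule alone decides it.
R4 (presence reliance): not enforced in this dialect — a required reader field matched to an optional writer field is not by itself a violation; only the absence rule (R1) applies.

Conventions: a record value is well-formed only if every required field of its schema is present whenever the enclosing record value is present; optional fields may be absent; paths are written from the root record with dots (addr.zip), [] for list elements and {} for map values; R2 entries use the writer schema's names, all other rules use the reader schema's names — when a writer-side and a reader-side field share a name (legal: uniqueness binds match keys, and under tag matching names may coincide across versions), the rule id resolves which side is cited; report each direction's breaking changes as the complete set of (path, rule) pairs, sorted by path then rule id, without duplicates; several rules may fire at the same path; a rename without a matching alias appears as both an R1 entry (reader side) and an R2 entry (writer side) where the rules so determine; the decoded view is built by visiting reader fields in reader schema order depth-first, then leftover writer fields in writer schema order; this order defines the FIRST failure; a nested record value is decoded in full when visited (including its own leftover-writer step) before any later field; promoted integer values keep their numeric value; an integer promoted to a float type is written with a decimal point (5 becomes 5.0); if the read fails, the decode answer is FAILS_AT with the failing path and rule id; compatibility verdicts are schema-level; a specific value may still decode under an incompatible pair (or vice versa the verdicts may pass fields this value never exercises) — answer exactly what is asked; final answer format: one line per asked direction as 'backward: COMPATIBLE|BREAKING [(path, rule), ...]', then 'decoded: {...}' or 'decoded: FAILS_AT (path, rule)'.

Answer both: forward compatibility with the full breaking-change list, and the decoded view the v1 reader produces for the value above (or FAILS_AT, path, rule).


forward: COMPATIBLE []; decoded: {"scores": [], "id": 3, "name": "omega", "avatar": null}

each type pair in Profile: writer, then reader
forward for Profile (reader v1, writer v2):
  scores <- scores (list<int32> -> list<int32>, writer required)
  id <- id (int32 -> int32, writer optional)
  name <- name (string -> string, writer required)
  avatar <- avatar (bytes -> bytes, writer optional)
  writer field retries has no reader counterpart
  writer field payload has no reader counterpart
  writer field latitude has no reader counterpart
  => forward verdict for Profile: COMPATIBLE, no violations
decode (reader v1):
  scores := []
  id := 3
  name := "omega"
  avatar := null (absent, optional -> null)
  writer payload: unknown -> dropped
  => decoded: {"scores": [], "id": 3, "name": "omega", "avatar": null}
the other Profile changes do not affect what is asked:
  added field payload to record Profile: optional bytes, tag 20 (in v2 it sits immediately before id) -> fires no rule on Profile, leaving the asked answer as it is
  added field latitude to record Profile: optional float32, tag 36 (in v2 it sits immediately before name) -> fires no rule on Profile, leaving the asked answer as it is
  field scores in record Profile: optional changed to required -> its effect on Profile is confined to the backward direction, not asked
  added field retries to record Profile: optional int32, tag 5 (in v2 it sits immediately before scores) -> fires no rule on Profile, leaving the asked answer as it is


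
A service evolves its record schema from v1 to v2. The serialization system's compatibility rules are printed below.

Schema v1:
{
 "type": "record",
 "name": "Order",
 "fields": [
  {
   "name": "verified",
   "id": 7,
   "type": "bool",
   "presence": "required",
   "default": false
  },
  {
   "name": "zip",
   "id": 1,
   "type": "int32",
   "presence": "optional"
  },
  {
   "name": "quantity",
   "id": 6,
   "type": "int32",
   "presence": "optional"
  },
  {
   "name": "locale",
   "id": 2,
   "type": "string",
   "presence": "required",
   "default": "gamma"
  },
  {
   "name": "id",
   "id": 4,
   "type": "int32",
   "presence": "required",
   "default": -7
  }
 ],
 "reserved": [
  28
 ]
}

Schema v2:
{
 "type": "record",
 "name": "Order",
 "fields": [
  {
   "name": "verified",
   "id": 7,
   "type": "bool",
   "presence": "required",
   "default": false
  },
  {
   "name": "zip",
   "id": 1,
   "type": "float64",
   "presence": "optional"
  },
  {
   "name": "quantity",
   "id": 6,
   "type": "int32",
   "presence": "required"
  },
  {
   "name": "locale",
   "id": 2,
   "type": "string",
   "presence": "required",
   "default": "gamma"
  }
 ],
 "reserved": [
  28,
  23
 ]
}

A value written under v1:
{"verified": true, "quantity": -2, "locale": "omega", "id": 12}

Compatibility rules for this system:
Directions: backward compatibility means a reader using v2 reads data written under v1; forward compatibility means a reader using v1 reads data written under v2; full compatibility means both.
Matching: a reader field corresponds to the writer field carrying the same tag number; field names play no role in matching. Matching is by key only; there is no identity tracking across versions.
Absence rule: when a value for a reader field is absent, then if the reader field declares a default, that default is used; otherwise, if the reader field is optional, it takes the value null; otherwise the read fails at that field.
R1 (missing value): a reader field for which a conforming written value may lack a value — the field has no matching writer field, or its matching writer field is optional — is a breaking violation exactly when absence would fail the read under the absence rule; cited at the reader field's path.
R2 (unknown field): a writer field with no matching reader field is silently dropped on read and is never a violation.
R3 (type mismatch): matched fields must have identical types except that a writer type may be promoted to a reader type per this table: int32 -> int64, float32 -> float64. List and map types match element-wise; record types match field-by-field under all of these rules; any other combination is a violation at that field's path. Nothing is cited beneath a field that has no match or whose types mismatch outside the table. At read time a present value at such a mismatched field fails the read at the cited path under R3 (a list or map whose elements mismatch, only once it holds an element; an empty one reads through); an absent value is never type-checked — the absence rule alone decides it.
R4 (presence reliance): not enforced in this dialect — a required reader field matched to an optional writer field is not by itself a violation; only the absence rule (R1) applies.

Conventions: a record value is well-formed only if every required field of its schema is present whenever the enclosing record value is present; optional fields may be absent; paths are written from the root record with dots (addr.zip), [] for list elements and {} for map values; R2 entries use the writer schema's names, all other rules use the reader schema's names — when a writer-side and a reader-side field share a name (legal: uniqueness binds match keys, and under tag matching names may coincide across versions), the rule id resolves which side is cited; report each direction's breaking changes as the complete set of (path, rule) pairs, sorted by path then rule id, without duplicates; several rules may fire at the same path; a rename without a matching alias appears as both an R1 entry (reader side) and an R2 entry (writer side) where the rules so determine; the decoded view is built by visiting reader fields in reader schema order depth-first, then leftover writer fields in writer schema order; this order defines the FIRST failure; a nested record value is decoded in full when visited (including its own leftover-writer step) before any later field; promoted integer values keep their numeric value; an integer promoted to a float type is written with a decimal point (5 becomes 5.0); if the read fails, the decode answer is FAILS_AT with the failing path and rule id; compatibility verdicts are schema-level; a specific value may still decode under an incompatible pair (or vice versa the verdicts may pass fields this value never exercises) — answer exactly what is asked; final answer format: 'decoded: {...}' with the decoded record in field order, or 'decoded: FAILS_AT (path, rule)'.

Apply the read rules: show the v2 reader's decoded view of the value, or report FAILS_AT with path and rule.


in Order below, arrows point writer -> reader
decoding the Order value with the v2 reader:
  verified := true
  zip := null (not supplied -> null)
  quantity := -2
  locale := "omega"
  writer id: unmatched, discarded
  => decoded: {"verified": true, "zip": null, "quantity": -2, "locale": "omega"}
the other Order changes do not affect what is asked:
  field quantity in record Order: optional changed to required -> schema-level compatibility only; this Order value's decode is unchanged
  field zip in record Order: type int32 changed to float64 -> schema-level compatibility only; this Order value's decode is unchanged

decoded: {"verified": true, "zip": null, "quantity": -2, "locale": "omega"}


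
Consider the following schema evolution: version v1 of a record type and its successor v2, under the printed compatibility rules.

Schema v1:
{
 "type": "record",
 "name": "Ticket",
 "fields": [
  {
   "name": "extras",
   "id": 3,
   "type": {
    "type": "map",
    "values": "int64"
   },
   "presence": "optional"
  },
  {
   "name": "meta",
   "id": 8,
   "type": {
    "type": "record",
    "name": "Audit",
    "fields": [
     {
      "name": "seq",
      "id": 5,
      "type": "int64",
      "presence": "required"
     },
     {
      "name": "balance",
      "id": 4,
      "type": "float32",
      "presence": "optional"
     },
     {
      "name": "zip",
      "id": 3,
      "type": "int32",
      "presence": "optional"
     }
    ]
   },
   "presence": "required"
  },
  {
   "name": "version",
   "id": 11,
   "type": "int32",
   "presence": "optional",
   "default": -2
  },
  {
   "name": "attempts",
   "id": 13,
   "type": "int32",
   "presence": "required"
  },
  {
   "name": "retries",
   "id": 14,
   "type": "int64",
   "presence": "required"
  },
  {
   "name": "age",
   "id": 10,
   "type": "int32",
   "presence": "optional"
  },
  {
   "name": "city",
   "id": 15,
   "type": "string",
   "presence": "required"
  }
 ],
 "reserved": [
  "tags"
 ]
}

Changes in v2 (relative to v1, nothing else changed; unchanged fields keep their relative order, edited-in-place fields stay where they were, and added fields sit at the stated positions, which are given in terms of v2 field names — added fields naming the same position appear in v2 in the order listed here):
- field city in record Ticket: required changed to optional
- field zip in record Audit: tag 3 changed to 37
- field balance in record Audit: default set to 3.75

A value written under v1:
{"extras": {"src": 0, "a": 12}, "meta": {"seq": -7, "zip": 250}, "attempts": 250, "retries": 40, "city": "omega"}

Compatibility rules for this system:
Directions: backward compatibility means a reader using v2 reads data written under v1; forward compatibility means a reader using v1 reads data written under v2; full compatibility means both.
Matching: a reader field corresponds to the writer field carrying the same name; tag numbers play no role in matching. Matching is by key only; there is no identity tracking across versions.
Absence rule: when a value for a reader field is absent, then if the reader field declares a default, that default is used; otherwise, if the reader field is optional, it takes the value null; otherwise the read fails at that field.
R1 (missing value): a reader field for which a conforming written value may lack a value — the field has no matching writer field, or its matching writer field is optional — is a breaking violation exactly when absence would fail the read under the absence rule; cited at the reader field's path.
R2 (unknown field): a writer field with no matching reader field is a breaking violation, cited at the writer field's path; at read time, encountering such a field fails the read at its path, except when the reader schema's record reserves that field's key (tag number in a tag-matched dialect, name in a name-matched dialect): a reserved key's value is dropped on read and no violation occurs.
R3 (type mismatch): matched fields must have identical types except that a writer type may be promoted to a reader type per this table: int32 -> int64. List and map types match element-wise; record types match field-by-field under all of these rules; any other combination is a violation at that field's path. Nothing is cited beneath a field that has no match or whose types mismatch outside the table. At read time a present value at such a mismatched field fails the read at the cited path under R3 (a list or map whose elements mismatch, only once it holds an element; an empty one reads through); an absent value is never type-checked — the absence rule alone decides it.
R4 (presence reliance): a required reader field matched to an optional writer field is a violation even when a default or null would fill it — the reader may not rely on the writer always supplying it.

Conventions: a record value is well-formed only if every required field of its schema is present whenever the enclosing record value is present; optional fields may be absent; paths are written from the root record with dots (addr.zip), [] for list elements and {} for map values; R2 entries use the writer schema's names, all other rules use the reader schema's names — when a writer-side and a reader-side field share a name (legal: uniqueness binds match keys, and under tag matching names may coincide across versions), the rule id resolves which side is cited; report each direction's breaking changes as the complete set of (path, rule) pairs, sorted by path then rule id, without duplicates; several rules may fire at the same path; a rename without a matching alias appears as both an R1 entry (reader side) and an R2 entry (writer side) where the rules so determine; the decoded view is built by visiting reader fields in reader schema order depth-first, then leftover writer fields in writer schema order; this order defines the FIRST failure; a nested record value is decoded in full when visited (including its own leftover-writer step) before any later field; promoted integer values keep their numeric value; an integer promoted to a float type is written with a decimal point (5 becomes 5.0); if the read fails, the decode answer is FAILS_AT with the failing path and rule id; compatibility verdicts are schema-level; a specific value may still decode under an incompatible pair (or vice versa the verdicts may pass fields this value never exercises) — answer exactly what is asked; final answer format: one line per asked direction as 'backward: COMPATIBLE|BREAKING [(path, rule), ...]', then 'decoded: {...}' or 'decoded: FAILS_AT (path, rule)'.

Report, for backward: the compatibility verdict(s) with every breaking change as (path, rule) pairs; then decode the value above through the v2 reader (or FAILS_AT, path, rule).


backward: COMPATIBLE []; decoded: {"extras": {"src": 0, "a": 12}, "meta": {"seq": -7, "balance": 3.75, "zip": 250}, "version": -2, "attempts": 250, "retries": 40, "age": null, "city": "omega"}

in Ticket below, arrows point writer -> reader
checking backward for Ticket: reader v2 against writer v1:
  map<string, int64> -> map<string, int64>, writer optional: extras aligns to extras
  Audit -> Audit, writer required: meta aligns to meta
  int32 -> int32, writer optional: version aligns to version
  int32 -> int32, writer required: attempts aligns to attempts
  int64 -> int64, writer required: retries aligns to retries
  int32 -> int32, writer optional: age aligns to age
  string -> string, writer required: city aligns to city
  int64 -> int64, writer required: meta.seq aligns to meta.seq
  float32 -> float32, writer optional: meta.balance aligns to meta.balance
  int32 -> int32, writer optional: meta.zip aligns to meta.zip
  => no violations; backward on Ticket: COMPATIBLE
decode (reader v2):
  extras := {"src": 0, "a": 12}
  meta.seq := -7
  meta.balance := 3.75 (no value, default fills)
  meta.zip := 250
  version := -2 (no value, default fills)
  attempts := 250
  retries := 40
  age := null (not supplied -> null)
  city := "omega"
  => decoded: {"extras": {"src": 0, "a": 12}, "meta": {"seq": -7, "balance": 3.75, "zip": 250}, "version": -2, "attempts": 250, "retries": 40, "age": null, "city": "omega"}
ruling out the remaining Ticket differences:
  field city in record Ticket: required changed to optional -> fires only in the forward direction of Ticket, which is not asked here
  field zip in record Audit: tag 3 changed to 37 -> inert for the asked Ticket verdict: nothing fires


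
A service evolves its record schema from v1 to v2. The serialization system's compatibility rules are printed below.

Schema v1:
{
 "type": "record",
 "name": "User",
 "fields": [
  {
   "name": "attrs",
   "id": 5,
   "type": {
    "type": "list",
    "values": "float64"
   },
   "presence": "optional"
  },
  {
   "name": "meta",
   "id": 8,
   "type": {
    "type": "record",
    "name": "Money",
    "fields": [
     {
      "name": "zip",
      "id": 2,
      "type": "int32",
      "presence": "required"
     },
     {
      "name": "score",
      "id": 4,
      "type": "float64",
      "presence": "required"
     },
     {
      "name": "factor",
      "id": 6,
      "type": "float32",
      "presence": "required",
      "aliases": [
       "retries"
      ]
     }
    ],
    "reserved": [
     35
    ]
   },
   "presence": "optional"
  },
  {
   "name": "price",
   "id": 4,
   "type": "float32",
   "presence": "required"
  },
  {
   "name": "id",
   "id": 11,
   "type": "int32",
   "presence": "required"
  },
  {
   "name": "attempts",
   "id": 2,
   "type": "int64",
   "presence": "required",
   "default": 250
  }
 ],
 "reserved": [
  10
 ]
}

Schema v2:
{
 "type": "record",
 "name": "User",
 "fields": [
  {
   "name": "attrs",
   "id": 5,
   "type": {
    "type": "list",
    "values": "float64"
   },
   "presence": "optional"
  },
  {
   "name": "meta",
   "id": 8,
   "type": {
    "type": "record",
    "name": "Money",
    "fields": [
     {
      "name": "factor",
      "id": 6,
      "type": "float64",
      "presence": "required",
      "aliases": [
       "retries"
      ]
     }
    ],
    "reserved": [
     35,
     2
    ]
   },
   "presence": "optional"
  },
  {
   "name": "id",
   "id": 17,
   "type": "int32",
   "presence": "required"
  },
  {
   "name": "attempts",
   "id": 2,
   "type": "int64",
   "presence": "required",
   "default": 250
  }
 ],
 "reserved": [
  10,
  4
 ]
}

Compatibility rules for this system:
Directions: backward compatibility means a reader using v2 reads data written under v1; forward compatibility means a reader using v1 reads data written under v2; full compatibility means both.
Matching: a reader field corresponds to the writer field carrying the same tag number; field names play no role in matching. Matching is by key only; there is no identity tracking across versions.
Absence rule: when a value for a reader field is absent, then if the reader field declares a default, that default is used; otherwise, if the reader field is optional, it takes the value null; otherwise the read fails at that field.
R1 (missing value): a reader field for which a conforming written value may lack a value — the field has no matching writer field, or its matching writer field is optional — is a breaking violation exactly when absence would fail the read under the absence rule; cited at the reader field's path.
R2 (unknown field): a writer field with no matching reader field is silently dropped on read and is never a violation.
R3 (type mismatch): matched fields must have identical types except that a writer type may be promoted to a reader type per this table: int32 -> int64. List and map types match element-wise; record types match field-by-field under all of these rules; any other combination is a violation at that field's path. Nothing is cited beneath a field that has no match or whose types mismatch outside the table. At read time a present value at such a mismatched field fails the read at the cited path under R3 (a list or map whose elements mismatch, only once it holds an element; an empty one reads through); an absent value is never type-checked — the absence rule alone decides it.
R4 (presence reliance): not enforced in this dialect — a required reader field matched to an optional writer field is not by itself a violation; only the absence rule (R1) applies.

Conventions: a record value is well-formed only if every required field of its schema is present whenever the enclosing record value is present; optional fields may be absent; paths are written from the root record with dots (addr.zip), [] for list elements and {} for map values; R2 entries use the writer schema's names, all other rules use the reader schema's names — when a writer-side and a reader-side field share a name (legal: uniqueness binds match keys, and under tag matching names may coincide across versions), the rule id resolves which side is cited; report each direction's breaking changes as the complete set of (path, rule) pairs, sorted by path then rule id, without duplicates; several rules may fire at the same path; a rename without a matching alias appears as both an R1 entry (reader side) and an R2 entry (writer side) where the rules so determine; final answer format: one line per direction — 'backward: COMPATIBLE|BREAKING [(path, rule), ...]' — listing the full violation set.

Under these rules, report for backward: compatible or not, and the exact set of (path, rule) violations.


the writer's type comes first in each User pair
backward for User (reader v2, writer v1):
  attrs: list<float64> -> list<float64>, writer optional; from attrs
  meta: Money -> Money, writer optional; from meta
  id has no writer counterpart
  attempts: int64 -> int64, writer required; from attempts
  writer price: unknown to reader
  writer id: unknown to reader
  meta.factor: float32 -> float64, writer required; from meta.factor
  writer meta.zip: unknown to reader
  writer meta.score: unknown to reader
  rule R1 violated at id
  rule R3 violated at meta.factor
  => backward: BREAKING (2)
ruling out the remaining User differences:
  removed field price from record User (its key 4 joins the reserved list) -> matters only for User's forward compatibility — outside the asked direction
  removed field score from record Money -> matters only for User's forward compatibility — outside the asked direction
  removed field zip from record Money (its key 2 joins the reserved list) -> matters only for User's forward compatibility — outside the asked direction

backward: BREAKING [(id, R1), (meta.factor, R3)]


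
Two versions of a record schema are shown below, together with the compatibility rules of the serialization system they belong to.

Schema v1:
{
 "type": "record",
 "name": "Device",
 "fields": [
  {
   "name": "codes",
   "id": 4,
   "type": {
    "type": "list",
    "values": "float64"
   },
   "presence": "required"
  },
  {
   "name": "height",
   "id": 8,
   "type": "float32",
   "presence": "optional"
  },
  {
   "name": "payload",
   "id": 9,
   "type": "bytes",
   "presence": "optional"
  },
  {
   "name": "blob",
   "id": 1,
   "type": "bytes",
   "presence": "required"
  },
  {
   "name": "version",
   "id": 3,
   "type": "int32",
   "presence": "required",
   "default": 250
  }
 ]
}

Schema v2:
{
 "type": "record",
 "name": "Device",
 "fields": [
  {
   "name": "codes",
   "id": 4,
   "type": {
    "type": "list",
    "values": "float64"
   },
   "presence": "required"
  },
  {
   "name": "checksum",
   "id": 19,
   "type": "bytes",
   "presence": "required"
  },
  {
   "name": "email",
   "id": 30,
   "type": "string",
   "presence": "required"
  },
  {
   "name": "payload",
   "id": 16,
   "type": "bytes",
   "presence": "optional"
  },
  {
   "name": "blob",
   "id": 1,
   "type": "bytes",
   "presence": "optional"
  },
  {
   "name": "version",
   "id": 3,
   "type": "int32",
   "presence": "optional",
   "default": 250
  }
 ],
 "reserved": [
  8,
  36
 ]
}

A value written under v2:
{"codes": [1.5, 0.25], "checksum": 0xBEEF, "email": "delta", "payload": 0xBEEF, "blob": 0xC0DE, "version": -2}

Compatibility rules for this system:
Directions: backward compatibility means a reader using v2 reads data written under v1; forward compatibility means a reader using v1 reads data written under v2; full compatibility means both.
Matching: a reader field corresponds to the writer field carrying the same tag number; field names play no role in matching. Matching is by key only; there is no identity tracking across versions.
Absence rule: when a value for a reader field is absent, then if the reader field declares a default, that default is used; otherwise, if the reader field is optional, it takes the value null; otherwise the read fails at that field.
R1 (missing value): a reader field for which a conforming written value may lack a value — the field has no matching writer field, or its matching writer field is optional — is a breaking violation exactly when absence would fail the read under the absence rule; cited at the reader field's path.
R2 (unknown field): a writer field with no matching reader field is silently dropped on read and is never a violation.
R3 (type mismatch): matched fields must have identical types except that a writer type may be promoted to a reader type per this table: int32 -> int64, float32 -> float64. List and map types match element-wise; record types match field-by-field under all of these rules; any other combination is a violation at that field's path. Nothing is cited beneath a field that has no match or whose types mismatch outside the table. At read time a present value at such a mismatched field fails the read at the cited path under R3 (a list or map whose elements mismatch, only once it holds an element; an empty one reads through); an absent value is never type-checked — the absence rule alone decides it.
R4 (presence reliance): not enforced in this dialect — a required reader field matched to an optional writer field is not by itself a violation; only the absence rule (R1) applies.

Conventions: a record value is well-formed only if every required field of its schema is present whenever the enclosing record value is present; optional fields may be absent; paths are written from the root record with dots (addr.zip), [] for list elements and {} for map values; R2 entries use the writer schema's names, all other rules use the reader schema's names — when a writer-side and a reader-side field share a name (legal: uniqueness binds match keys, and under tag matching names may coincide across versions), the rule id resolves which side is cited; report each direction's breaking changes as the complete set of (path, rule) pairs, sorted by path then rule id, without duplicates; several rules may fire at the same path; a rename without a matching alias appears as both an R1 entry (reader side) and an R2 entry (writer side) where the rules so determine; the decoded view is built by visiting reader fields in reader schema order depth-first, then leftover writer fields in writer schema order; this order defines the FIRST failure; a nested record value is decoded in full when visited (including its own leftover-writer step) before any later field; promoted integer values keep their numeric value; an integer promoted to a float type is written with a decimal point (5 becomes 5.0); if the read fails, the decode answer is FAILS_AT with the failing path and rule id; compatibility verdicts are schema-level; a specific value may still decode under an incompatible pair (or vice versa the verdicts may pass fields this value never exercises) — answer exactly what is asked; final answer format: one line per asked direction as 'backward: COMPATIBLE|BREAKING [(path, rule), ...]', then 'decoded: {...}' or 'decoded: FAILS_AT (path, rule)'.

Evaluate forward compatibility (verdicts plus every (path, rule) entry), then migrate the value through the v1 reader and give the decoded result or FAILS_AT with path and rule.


in Device below, arrows point writer -> reader
forward pass over Device, reader schema v1, writer schema v2:
  list<float64> -> list<float64>, writer required: codes aligns to codes
  height: no writer-side match
  payload: no writer-side match
  bytes -> bytes, writer optional: blob aligns to blob
  int32 -> int32, writer optional: version aligns to version
  checksum (writer side), unknown to reader
  email (writer side), unknown to reader
  payload (writer side), unknown to reader
  breaking: (blob, R1)
  forward on Device therefore BREAKING (1)
decode walk for Device under reader schema v1:
  codes := [1.5, 0.25]
  height := null (not supplied -> null)
  payload := null (not supplied -> null)
  blob := 0xC0DE
  version := -2
  writer checksum: unmatched, discarded
  writer email: unmatched, discarded
  writer payload: unmatched, discarded
  => decoded: {"codes": [1.5, 0.25], "height": null, "payload": null, "blob": 0xC0DE, "version": -2}
diffs on Device not affecting the asked answer:
  added field checksum to record Device: required bytes, tag 19 (in v2 it sits immediately before payload) -> matters only for Device's backward compatibility — outside the asked direction
  added field email to record Device: required string, tag 30 (in v2 it sits immediately before payload) -> matters only for Device's backward compatibility — outside the asked direction
  removed field height from record Device (its key 8 joins the reserved list) -> inert for the asked Device verdict: nothing fires
  field version in record Device: required changed to optional -> inert for the asked Device verdict: nothing fires

forward: BREAKING [(blob, R1)]; decoded: {"codes": [1.5, 0.25], "height": null, "payload": null, "blob": 0xC0DE, "version": -2}


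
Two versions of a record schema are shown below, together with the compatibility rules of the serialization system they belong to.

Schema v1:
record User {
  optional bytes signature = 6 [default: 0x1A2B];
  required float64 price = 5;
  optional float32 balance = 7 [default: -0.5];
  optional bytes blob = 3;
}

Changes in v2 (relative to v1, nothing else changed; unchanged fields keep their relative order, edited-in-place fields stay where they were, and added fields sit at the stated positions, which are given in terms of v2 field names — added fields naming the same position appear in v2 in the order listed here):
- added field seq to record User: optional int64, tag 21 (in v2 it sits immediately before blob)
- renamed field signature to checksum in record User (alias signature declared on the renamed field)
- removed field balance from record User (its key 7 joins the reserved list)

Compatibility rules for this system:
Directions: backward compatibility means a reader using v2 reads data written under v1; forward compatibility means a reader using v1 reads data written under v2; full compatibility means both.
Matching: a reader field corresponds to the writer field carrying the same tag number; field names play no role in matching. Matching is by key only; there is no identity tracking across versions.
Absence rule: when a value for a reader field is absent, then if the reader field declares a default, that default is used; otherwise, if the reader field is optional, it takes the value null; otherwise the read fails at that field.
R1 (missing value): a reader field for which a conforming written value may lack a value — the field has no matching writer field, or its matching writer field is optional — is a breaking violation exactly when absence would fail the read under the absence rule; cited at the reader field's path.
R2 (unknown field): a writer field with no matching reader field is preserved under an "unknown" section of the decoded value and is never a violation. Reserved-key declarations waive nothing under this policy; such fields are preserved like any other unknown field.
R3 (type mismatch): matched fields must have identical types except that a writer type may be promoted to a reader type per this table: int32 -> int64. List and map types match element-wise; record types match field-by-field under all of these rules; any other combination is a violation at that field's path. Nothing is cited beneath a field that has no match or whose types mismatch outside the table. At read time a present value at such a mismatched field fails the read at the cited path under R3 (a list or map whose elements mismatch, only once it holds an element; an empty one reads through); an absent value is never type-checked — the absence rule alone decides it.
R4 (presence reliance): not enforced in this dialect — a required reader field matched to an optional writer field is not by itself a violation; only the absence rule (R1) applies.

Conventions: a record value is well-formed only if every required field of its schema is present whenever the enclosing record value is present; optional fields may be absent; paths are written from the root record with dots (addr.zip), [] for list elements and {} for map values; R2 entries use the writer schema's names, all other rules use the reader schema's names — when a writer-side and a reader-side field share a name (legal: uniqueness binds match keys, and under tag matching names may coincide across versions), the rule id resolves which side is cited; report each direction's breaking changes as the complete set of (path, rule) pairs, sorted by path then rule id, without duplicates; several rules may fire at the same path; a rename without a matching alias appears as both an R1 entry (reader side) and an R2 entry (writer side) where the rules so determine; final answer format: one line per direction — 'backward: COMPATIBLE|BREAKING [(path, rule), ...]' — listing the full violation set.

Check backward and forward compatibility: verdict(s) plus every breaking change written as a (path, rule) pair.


backward: COMPATIBLE []; forward: COMPATIBLE []

the writer's type comes first in each User pair
backward pass over User, reader schema v2, writer schema v1:
  writer optional, bytes -> bytes: reader checksum maps from writer signature
  writer required, float64 -> float64: reader price maps from writer price
  seq has no writer counterpart
  writer optional, bytes -> bytes: reader blob maps from writer blob
  writer balance: unknown to reader
  => backward: COMPATIBLE
forward pass over User, reader schema v1, writer schema v2:
  writer optional, bytes -> bytes: reader signature maps from writer checksum
  writer required, float64 -> float64: reader price maps from writer price
  balance has no writer counterpart
  writer optional, bytes -> bytes: reader blob maps from writer blob
  writer seq: unknown to reader
  => forward: COMPATIBLE
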